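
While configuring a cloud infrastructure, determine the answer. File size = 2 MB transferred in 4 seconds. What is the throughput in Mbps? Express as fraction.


Given: file = 2 MB, time = 4 s
File in Mb = 2 * 8 = 16 Mb
Throughput = 16 / 4 Mbps
Throughput = 4 Mbps

4


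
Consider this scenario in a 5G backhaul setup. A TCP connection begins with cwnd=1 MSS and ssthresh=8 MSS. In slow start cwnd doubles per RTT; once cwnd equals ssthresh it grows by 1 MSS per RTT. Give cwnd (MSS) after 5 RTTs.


RTT 0: cwnd = 1 MSS (initial)
RTT 1: cwnd = 2 MSS (slow start, doubled)
RTT 2: cwnd = 4 MSS (slow start, doubled)
RTT 3: cwnd = 8 MSS (slow start, doubled)
RTT 4: cwnd = 9 MSS (congestion avoidance, +1)
RTT 5: cwnd = 10 MSS (congestion avoidance, +1)

10


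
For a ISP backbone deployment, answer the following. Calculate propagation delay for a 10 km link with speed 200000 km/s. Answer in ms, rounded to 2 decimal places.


Given: distance = 10 km, speed = 200000 km/s
Delay = distance / speed = 10 / 200000 seconds
Delay in ms = 10 * 1000 / 200000
Delay = 0.0500 ms
Rounded to 2 dp = 0.05 ms

0.05


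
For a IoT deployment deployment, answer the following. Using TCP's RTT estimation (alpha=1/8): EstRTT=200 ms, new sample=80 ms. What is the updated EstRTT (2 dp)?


Given: EstRTT = 200 ms, SampleRTT = 80 ms, alpha = 1/8
New EstRTT = (1 - alpha) * EstRTT + alpha * SampleRTT
(7/8) * 200 = 175
(1/8) * 80 = 10
New EstRTT = 175 + 10 = 185 ms -> 185.00 ms (2 dp)

185.00


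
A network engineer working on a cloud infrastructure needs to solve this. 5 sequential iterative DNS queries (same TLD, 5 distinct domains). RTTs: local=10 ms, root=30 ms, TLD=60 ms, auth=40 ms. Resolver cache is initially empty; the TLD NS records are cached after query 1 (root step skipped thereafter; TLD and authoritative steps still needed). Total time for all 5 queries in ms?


Lookup 1 (cold cache): local + root + TLD + auth = 10 + 30 + 60 + 40 = 140 ms
Lookups 2..5 (TLD NS cached -> skip root; new domain -> still ask TLD and auth): local + TLD + auth = 10 + 60 + 40 = 110 ms each
Remaining 4 lookups: 4 * 110 = 440 ms
Total = 140 + 440 = 580 ms

580


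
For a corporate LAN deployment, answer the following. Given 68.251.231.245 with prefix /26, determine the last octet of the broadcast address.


Given: IP = 68.251.231.245, prefix = /26
Host bits = 32 - 26 = 6
Network last octet = 245 AND mask = 192
Host part size = 2^6 - 1 = 63
Broadcast last octet = 192 OR 63 = 255

255


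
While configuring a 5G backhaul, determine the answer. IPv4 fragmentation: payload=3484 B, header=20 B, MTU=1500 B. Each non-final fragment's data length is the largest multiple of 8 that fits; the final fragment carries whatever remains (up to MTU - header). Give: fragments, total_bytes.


Max data per non-final fragment = floor((MTU - header)/8)*8 = floor((1500 - 20)/8)*8 = floor(1480/8)*8 = 1480 B
Final fragment needs no 8-byte alignment: it can carry up to MTU - header = 1480 B
Non-final fragments needed = ceil((payload - 1480) / 1480) = ceil(2004/1480) = ceil(1.3541) = 2
Number of fragments = 2 + 1 = 3
Fragment sizes (data): 2 * 1480 B + 524 B (last, 524 <= 1480 OK)
Total bytes sent = payload + n_frags * header = 3484 + 3*20 = 3484 + 60 = 3544 B

3, 3544


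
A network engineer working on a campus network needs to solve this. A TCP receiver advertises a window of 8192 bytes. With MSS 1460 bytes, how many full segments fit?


Given: RWND = 8192 bytes, MSS = 1460 bytes
Full segments = floor(RWND / MSS)
Full segments = floor(8192 / 1460)
Full segments = floor(5.611) = 5

5


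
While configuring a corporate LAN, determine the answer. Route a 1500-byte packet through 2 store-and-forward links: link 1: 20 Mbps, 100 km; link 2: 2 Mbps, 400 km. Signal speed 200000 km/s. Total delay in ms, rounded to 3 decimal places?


Packet = 1500 bytes = 12000 bits. Store-and-forward: sum (t_trans + t_prop) per link.
Link 1: t_trans = 12000/(20*10^6) s = 0.6000 ms; t_prop = 100/200000 s = 0.5000 ms; subtotal = 1.1000 ms
Link 2: t_trans = 12000/(2*10^6) s = 6.0000 ms; t_prop = 400/200000 s = 2.0000 ms; subtotal = 8.0000 ms
End-to-end = 1.1000 + 8.0000 = 9.1000 ms -> 9.100 ms (3 dp)

9.100


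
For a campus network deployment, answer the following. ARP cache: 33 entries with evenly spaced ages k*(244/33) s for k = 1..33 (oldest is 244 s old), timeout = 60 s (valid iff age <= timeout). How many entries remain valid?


Ages are k * 244/33 s for k = 1..33 (spacing = 7.3939 s).
Entry k is valid iff k * 244/33 <= 60 iff k <= 33 * 60 / 244 = 8.1148
n_valid = floor(8.1148) = 8
(n_stale = 33 - 8 = 25)

8


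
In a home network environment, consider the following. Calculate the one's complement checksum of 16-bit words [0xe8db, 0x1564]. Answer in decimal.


Given words: [0xe8db, 0x1564]
Step 1: Sum all words
Raw sum = 59611 + 5476 = 65087
One's complement = ~65087 & 0xFFFF = 448

448


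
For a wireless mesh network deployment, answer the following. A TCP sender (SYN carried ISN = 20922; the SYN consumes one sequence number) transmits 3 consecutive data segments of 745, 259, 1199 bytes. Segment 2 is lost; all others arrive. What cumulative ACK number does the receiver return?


SYN uses sequence number 20922; first data byte = ISN + 1 = 20923.
Segment 1: SEQ = 20923, len = 745 B, covers [20923, 21667]
Segment 2: SEQ = 21668, len = 259 B, covers [21668, 21926] [LOST]
Segment 3: SEQ = 21927, len = 1199 B, covers [21927, 23125]
In-order data received: bytes [20923, 21667] (segments 1..1).
Segment 2 missing -> gap begins at byte 21668; later segments buffered out of order.
Cumulative ACK = next expected in-order byte = 20923 + 745 = 21668

21668


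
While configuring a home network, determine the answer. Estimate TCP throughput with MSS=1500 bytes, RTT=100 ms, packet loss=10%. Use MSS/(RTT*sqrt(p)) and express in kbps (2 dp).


Given: MSS = 1500 bytes, RTT = 100 ms, loss = 10%
RTT in seconds = 100 / 1000 = 0.1
Loss rate = 10% = 0.1
sqrt(loss) = sqrt(0.1) = 0.316227766017
Throughput (bytes/s) = 1500 / (0.1 * 0.316227766017) = 47434.1649
Throughput (kbps) = 47434.1649 * 8 / 1000 = 379.473319 -> 379.47 kbps (2 dp)

379.47


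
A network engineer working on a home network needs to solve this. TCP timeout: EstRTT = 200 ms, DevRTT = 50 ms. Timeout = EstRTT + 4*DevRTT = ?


Given: EstRTT = 200 ms, DevRTT = 50 ms
Timeout = EstRTT + 4 * DevRTT
4 * DevRTT = 4 * 50 = 200
Timeout = 200 + 200 = 400 ms

400


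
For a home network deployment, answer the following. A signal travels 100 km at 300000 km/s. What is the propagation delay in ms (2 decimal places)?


Given: distance = 100 km, speed = 300000 km/s
Delay = distance / speed = 100 / 300000 seconds
Delay in ms = 100 * 1000 / 300000
Delay = 0.3333 ms
Rounded to 2 dp = 0.33 ms

0.33


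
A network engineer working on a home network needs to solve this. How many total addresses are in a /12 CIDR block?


Given: CIDR prefix /12
Host bits = 32 - 12 = 20
Total addresses = 2^20 = 1048576

1048576


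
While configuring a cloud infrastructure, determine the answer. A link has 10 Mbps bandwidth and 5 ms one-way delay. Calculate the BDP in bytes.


Given: bandwidth = 10 Mbps, delay = 5 ms
BDP in bits = 10 * 10^6 * 5 / 1000
BDP in bits = 50000
BDP in bytes = 50000 / 8 = 6250

6250


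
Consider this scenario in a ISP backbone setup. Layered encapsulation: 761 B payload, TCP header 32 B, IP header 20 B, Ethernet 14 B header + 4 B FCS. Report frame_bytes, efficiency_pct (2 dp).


TCP segment = 761 + 32 = 793 B
IP packet = 793 + 20 = 813 B
Ethernet frame = 813 + 14 + 4 = 831 B
Efficiency = app / frame = 761 / 831 = 0.915764 = 91.5764% -> 91.58% (2 dp)

831, 91.58


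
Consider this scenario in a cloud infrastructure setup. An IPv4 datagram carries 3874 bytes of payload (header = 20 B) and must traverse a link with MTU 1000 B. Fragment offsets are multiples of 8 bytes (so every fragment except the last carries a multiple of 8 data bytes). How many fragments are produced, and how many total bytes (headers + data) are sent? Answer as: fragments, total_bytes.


Max data per non-final fragment = floor((MTU - header)/8)*8 = floor((1000 - 20)/8)*8 = floor(980/8)*8 = 976 B
Final fragment needs no 8-byte alignment: it can carry up to MTU - header = 980 B
Non-final fragments needed = ceil((payload - 980) / 976) = ceil(2894/976) = ceil(2.9652) = 3
Number of fragments = 3 + 1 = 4
Fragment sizes (data): 3 * 976 B + 946 B (last, 946 <= 980 OK)
Total bytes sent = payload + n_frags * header = 3874 + 4*20 = 3874 + 80 = 3954 B

4, 3954


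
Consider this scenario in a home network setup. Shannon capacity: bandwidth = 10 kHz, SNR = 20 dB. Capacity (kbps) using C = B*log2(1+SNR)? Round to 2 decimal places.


Given: B = 10 kHz, SNR = 20 dB
SNR linear = 10^(20/10) = 100
1 + SNR = 101
log2(101) = 6.6582114828
C = 10 * 1000 * 6.6582114828 = 66582.1148 bps
C = 66.582115 kbps -> 66.58 kbps (2 dp)

66.58


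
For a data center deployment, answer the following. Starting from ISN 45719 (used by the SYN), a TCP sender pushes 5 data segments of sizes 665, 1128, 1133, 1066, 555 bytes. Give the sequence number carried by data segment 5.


The SYN occupies sequence number ISN = 45719, so the first data byte is ISN + 1 = 45720.
SEQ of data segment i = (ISN + 1) + sum of payload sizes of segments 1..i-1.
Segment 1: SEQ = 45720, payload = 665 bytes
Segment 2: SEQ = 46385, payload = 1128 bytes
Segment 3: SEQ = 47513, payload = 1133 bytes
Segment 4: SEQ = 48646, payload = 1066 bytes
Segment 5: SEQ = 49712, payload = 555 bytes
SEQ of segment 5 = 45720 + 665 + 1128 + 1133 + 1066 = 49712

49712


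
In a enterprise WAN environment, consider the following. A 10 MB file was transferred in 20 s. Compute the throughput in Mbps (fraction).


Given: file = 10 MB, time = 20 s
File in Mb = 10 * 8 = 80 Mb
Throughput = 80 / 20 Mbps
Throughput = 4 Mbps

4


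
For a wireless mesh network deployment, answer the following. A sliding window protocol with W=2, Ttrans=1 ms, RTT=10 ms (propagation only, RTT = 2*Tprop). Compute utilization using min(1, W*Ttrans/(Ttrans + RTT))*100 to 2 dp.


Given: W = 2, Ttrans = 1 ms, RTT = 10 ms (= 2 * Tprop, Tprop = 5 ms)
Cycle time = Ttrans + RTT = 1 + 10 = 11 ms (first packet sent until its ACK returns)
W * Ttrans = 2 * 1 = 2 ms of sending per cycle
W * Ttrans / (Ttrans + RTT) = 2 / 11 = 0.181818
U = min(1, 0.181818) = 0.181818
U% = 18.18%

18.18


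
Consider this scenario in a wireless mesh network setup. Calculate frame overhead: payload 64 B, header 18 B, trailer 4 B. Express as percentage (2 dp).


Given: payload = 64 B, header = 18 B, trailer = 4 B
Overhead bytes = header + trailer = 18 + 4 = 22
Total frame = payload + overhead = 64 + 22 = 86
Overhead % = 22 / 86 * 100 = 25.5814% -> 25.58% (2 dp)

25.58


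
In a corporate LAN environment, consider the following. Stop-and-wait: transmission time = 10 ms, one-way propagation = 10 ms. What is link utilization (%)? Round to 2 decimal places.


Given: Ttrans = 10 ms, Tprop = 10 ms
RTT = 2 * Tprop = 2 * 10 = 20 ms
U = Ttrans / (Ttrans + RTT)
U = 10 / (10 + 20)
U = 10 / 30 = 0.333333
U% = 33.33%

33.33


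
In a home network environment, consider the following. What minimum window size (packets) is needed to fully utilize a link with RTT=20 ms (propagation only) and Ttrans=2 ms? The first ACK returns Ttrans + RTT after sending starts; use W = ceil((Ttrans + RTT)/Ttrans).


Given: Ttrans = 2 ms, RTT = 20 ms (= 2 * Tprop, Tprop = 10 ms)
Time until first ACK returns = Ttrans + RTT = 2 + 20 = 22 ms
Need W * Ttrans >= Ttrans + RTT  ->  W >= (Ttrans + RTT) / Ttrans
(Ttrans + RTT) / Ttrans = 22 / 2 = 11
W_min = ceil(11) = 11

11


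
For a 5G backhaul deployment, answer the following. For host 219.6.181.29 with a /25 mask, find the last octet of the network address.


Given: IP = 219.6.181.29, prefix = /25
Subnet mask = 255.255.255.128
Last octet of IP: 29
Last octet of mask: 128
Network last octet = 29 AND 128 = 0

0


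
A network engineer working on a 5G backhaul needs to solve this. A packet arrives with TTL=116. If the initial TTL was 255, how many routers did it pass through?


Given: initial TTL = 255, received TTL = 116
Hops = initial TTL - received TTL
Hops = 255 - 116 = 139

139


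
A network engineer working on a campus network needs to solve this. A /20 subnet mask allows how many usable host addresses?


Given: subnet mask /20
Host bits = 32 - 20 = 12
Total addresses = 2^12 = 4096
Usable hosts = 4096 - 2 (network + broadcast) = 4094

4094


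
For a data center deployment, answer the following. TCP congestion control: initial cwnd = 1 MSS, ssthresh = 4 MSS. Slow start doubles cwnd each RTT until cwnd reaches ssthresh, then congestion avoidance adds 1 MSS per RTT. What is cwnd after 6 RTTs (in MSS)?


RTT 0: cwnd = 1 MSS (initial)
RTT 1: cwnd = 2 MSS (slow start, doubled)
RTT 2: cwnd = 4 MSS (slow start, doubled)
RTT 3: cwnd = 5 MSS (congestion avoidance, +1)
RTT 4: cwnd = 6 MSS (congestion avoidance, +1)
RTT 5: cwnd = 7 MSS (congestion avoidance, +1)
RTT 6: cwnd = 8 MSS (congestion avoidance, +1)

8


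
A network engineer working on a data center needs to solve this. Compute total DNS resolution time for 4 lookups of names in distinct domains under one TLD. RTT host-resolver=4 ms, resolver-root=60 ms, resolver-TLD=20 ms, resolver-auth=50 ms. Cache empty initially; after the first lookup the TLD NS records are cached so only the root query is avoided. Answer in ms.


Lookup 1 (cold cache): local + root + TLD + auth = 4 + 60 + 20 + 50 = 134 ms
Lookups 2..4 (TLD NS cached -> skip root; new domain -> still ask TLD and auth): local + TLD + auth = 4 + 20 + 50 = 74 ms each
Remaining 3 lookups: 3 * 74 = 222 ms
Total = 134 + 222 = 356 ms

356


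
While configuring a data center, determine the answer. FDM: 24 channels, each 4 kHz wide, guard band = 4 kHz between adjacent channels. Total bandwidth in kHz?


Given: 24 channels, 4 kHz each, guard = 4 kHz
Channel bandwidth = 24 * 4 = 96 kHz
Guard bands = 23 gaps * 4 kHz = 92 kHz
Total = 96 + 92 = 188 kHz

188


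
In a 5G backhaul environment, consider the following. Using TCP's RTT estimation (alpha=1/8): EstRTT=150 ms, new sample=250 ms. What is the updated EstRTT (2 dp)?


Given: EstRTT = 150 ms, SampleRTT = 250 ms, alpha = 1/8
New EstRTT = (1 - alpha) * EstRTT + alpha * SampleRTT
(7/8) * 150 = 131.25
(1/8) * 250 = 31.25
New EstRTT = 131.25 + 31.25 = 162.5 ms -> 162.50 ms (2 dp)

162.50


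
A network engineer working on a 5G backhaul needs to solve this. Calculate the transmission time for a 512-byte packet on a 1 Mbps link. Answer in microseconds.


Given: packet = 512 bytes, bandwidth = 1 Mbps
Packet in bits = 512 * 8 = 4096 bits
Bandwidth = 1 * 10^6 = 1000000 bps
Time = 4096 / 1000000 seconds
Time in us = 4096 * 10^6 / 1000000 = 4096

4096


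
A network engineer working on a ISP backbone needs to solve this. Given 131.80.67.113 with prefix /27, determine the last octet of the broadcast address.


Given: IP = 131.80.67.113, prefix = /27
Host bits = 32 - 27 = 5
Network last octet = 113 AND mask = 96
Host part size = 2^5 - 1 = 31
Broadcast last octet = 96 OR 31 = 127

127


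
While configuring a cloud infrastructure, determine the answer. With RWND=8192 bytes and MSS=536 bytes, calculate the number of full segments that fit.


Given: RWND = 8192 bytes, MSS = 536 bytes
Full segments = floor(RWND / MSS)
Full segments = floor(8192 / 536)
Full segments = floor(15.2836) = 15

15


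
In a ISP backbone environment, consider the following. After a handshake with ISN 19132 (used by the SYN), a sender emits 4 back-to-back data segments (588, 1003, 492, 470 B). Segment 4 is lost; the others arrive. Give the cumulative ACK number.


SYN uses sequence number 19132; first data byte = ISN + 1 = 19133.
Segment 1: SEQ = 19133, len = 588 B, covers [19133, 19720]
Segment 2: SEQ = 19721, len = 1003 B, covers [19721, 20723]
Segment 3: SEQ = 20724, len = 492 B, covers [20724, 21215]
Segment 4: SEQ = 21216, len = 470 B, covers [21216, 21685] [LOST]
In-order data received: bytes [19133, 21215] (segments 1..3).
Segment 4 missing -> gap begins at byte 21216.
Cumulative ACK = next expected in-order byte = 19133 + 588 + 1003 + 492 = 21216

21216


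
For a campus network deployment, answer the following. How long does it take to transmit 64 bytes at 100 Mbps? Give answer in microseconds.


Given: packet = 64 bytes, bandwidth = 100 Mbps
Packet in bits = 64 * 8 = 512 bits
Bandwidth = 100 * 10^6 = 100000000 bps
Time = 512 / 100000000 seconds
Time in us = 512 * 10^6 / 100000000 = 5.12

5.12


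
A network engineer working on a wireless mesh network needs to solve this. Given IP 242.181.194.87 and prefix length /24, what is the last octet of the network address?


Given: IP = 242.181.194.87, prefix = /24
Subnet mask = 255.255.255.0
Last octet of IP: 87
Last octet of mask: 0
Network last octet = 87 AND 0 = 0

0


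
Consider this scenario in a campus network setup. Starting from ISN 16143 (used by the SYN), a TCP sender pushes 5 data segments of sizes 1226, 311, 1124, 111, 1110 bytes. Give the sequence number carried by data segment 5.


The SYN occupies sequence number ISN = 16143, so the first data byte is ISN + 1 = 16144.
SEQ of data segment i = (ISN + 1) + sum of payload sizes of segments 1..i-1.
Segment 1: SEQ = 16144, payload = 1226 bytes
Segment 2: SEQ = 17370, payload = 311 bytes
Segment 3: SEQ = 17681, payload = 1124 bytes
Segment 4: SEQ = 18805, payload = 111 bytes
Segment 5: SEQ = 18916, payload = 1110 bytes
SEQ of segment 5 = 16144 + 1226 + 311 + 1124 + 111 = 18916

18916


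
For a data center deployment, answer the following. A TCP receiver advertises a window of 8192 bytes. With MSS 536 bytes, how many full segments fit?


Given: RWND = 8192 bytes, MSS = 536 bytes
Full segments = floor(RWND / MSS)
Full segments = floor(8192 / 536)
Full segments = floor(15.2836) = 15

15


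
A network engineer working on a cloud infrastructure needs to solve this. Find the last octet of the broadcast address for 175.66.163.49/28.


Given: IP = 175.66.163.49, prefix = /28
Host bits = 32 - 28 = 4
Network last octet = 49 AND mask = 48
Host part size = 2^4 - 1 = 15
Broadcast last octet = 48 OR 15 = 63

63


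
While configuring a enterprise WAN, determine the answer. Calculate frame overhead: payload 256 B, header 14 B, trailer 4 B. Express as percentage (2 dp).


Given: payload = 256 B, header = 14 B, trailer = 4 B
Overhead bytes = header + trailer = 14 + 4 = 18
Total frame = payload + overhead = 256 + 18 = 274
Overhead % = 18 / 274 * 100 = 6.5693% -> 6.57% (2 dp)

6.57


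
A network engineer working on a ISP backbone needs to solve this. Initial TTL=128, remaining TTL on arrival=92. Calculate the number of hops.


Given: initial TTL = 128, received TTL = 92
Hops = initial TTL - received TTL
Hops = 128 - 92 = 36

36


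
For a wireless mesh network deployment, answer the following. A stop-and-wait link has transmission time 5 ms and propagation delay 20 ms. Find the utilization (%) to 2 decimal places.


Given: Ttrans = 5 ms, Tprop = 20 ms
RTT = 2 * Tprop = 2 * 20 = 40 ms
U = Ttrans / (Ttrans + RTT)
U = 5 / (5 + 40)
U = 5 / 45 = 0.111111
U% = 11.11%

11.11


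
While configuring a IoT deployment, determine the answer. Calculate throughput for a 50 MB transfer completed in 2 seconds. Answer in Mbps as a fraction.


Given: file = 50 MB, time = 2 s
File in Mb = 50 * 8 = 400 Mb
Throughput = 400 / 2 Mbps
Throughput = 200 Mbps

200


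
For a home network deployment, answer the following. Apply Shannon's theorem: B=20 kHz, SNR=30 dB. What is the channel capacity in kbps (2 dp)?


Given: B = 20 kHz, SNR = 30 dB
SNR linear = 10^(30/10) = 1000
1 + SNR = 1001
log2(1001) = 9.9672262588
C = 20 * 1000 * 9.9672262588 = 199344.5252 bps
C = 199.344525 kbps -> 199.34 kbps (2 dp)

199.34


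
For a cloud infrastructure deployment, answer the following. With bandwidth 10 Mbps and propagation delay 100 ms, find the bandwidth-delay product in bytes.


Given: bandwidth = 10 Mbps, delay = 100 ms
BDP in bits = 10 * 10^6 * 100 / 1000
BDP in bits = 1000000
BDP in bytes = 1000000 / 8 = 125000

125000


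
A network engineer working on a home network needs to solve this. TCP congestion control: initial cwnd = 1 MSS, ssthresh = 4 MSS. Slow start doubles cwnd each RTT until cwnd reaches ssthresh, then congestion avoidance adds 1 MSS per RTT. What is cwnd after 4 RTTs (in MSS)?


RTT 0: cwnd = 1 MSS (initial)
RTT 1: cwnd = 2 MSS (slow start, doubled)
RTT 2: cwnd = 4 MSS (slow start, doubled)
RTT 3: cwnd = 5 MSS (congestion avoidance, +1)
RTT 4: cwnd = 6 MSS (congestion avoidance, +1)

6


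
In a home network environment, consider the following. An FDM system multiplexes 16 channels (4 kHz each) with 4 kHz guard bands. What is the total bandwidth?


Given: 16 channels, 4 kHz each, guard = 4 kHz
Channel bandwidth = 16 * 4 = 64 kHz
Guard bands = 15 gaps * 4 kHz = 60 kHz
Total = 64 + 60 = 124 kHz

124


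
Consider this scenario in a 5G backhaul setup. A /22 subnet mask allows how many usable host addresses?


Given: subnet mask /22
Host bits = 32 - 22 = 10
Total addresses = 2^10 = 1024
Usable hosts = 1024 - 2 (network + broadcast) = 1022

1022


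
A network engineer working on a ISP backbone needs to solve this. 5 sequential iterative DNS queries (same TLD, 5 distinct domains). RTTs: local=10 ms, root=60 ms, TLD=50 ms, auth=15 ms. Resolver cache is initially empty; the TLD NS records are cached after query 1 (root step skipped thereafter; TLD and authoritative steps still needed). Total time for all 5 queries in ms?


Lookup 1 (cold cache): local + root + TLD + auth = 10 + 60 + 50 + 15 = 135 ms
Lookups 2..5 (TLD NS cached -> skip root; new domain -> still ask TLD and auth): local + TLD + auth = 10 + 50 + 15 = 75 ms each
Remaining 4 lookups: 4 * 75 = 300 ms
Total = 135 + 300 = 435 ms

435


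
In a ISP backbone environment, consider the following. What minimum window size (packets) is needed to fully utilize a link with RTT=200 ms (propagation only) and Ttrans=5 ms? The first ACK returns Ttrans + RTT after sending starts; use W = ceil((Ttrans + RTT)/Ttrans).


Given: Ttrans = 5 ms, RTT = 200 ms (= 2 * Tprop, Tprop = 100 ms)
Time until first ACK returns = Ttrans + RTT = 5 + 200 = 205 ms
Need W * Ttrans >= Ttrans + RTT  ->  W >= (Ttrans + RTT) / Ttrans
(Ttrans + RTT) / Ttrans = 205 / 5 = 41
W_min = ceil(41) = 41

41


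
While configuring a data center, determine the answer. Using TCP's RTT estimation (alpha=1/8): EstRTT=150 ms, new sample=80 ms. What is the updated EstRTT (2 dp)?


Given: EstRTT = 150 ms, SampleRTT = 80 ms, alpha = 1/8
New EstRTT = (1 - alpha) * EstRTT + alpha * SampleRTT
(7/8) * 150 = 131.25
(1/8) * 80 = 10
New EstRTT = 131.25 + 10 = 141.25 ms -> 141.25 ms (2 dp)

141.25


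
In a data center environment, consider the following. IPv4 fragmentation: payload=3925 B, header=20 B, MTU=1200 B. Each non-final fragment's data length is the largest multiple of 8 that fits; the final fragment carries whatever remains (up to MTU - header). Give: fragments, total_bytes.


Max data per non-final fragment = floor((MTU - header)/8)*8 = floor((1200 - 20)/8)*8 = floor(1180/8)*8 = 1176 B
Final fragment needs no 8-byte alignment: it can carry up to MTU - header = 1180 B
Non-final fragments needed = ceil((payload - 1180) / 1176) = ceil(2745/1176) = ceil(2.3342) = 3
Number of fragments = 3 + 1 = 4
Fragment sizes (data): 3 * 1176 B + 397 B (last, 397 <= 1180 OK)
Total bytes sent = payload + n_frags * header = 3925 + 4*20 = 3925 + 80 = 4005 B

4, 4005


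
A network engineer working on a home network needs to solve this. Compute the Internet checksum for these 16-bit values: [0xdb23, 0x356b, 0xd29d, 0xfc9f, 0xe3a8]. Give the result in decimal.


Given words: [0xdb23, 0x356b, 0xd29d, 0xfc9f, 0xe3a8]
Step 1: Sum all words
Raw sum = 56099 + 13675 + 53917 + 64671 + 58280 = 246642
Step 2: Fold carry: (50034 + 3) = 50037
One's complement = ~50037 & 0xFFFF = 15498

15498


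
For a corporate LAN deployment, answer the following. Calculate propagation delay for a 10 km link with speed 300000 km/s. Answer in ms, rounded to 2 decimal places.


Given: distance = 10 km, speed = 300000 km/s
Delay = distance / speed = 10 / 300000 seconds
Delay in ms = 10 * 1000 / 300000
Delay = 0.0333 ms
Rounded to 2 dp = 0.03 ms

0.03


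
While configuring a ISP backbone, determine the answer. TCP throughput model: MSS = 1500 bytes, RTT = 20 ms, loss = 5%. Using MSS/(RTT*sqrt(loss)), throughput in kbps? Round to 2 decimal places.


Given: MSS = 1500 bytes, RTT = 20 ms, loss = 5%
RTT in seconds = 20 / 1000 = 0.02
Loss rate = 5% = 0.05
sqrt(loss) = sqrt(0.05) = 0.223606797750
Throughput (bytes/s) = 1500 / (0.02 * 0.223606797750) = 335410.1966
Throughput (kbps) = 335410.1966 * 8 / 1000 = 2683.281573 -> 2683.28 kbps (2 dp)

2683.28


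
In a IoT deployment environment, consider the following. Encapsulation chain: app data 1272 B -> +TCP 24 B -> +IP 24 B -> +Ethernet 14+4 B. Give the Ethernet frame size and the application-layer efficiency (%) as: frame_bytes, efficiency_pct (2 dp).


TCP segment = 1272 + 24 = 1296 B
IP packet = 1296 + 24 = 1320 B
Ethernet frame = 1320 + 14 + 4 = 1338 B
Efficiency = app / frame = 1272 / 1338 = 0.950673 = 95.0673% -> 95.07% (2 dp)

1338, 95.07


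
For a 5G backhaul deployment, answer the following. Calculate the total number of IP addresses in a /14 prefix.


Given: CIDR prefix /14
Host bits = 32 - 14 = 18
Total addresses = 2^18 = 262144

262144


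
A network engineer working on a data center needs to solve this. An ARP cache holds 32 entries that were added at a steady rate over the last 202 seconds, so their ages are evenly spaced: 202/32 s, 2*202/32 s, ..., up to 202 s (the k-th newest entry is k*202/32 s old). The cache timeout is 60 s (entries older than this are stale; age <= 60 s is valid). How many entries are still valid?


Ages are k * 202/32 s for k = 1..32 (spacing = 6.3125 s).
Entry k is valid iff k * 202/32 <= 60 iff k <= 32 * 60 / 202 = 9.5050
n_valid = floor(9.5050) = 9
(n_stale = 32 - 9 = 23)

9


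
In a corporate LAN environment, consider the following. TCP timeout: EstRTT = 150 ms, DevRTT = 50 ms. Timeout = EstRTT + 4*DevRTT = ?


Given: EstRTT = 150 ms, DevRTT = 50 ms
Timeout = EstRTT + 4 * DevRTT
4 * DevRTT = 4 * 50 = 200
Timeout = 150 + 200 = 350 ms

350


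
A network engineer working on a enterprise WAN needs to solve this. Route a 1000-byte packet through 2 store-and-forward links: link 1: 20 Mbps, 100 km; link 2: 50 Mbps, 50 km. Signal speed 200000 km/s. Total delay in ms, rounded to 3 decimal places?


Packet = 1000 bytes = 8000 bits. Store-and-forward: sum (t_trans + t_prop) per link.
Link 1: t_trans = 8000/(20*10^6) s = 0.4000 ms; t_prop = 100/200000 s = 0.5000 ms; subtotal = 0.9000 ms
Link 2: t_trans = 8000/(50*10^6) s = 0.1600 ms; t_prop = 50/200000 s = 0.2500 ms; subtotal = 0.4100 ms
End-to-end = 0.9000 + 0.4100 = 1.3100 ms -> 1.310 ms (3 dp)

1.310


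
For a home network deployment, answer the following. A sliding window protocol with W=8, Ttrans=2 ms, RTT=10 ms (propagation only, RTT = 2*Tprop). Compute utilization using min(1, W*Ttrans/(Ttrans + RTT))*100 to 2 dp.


Given: W = 8, Ttrans = 2 ms, RTT = 10 ms (= 2 * Tprop, Tprop = 5 ms)
Cycle time = Ttrans + RTT = 2 + 10 = 12 ms (first packet sent until its ACK returns)
W * Ttrans = 8 * 2 = 16 ms of sending per cycle
W * Ttrans / (Ttrans + RTT) = 16 / 12 = 1.333333
U = min(1, 1.333333) = 1.000000
U% = 100.00%

100.00


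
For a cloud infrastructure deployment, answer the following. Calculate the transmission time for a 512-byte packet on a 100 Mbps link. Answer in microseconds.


Given: packet = 512 bytes, bandwidth = 100 Mbps
Packet in bits = 512 * 8 = 4096 bits
Bandwidth = 100 * 10^6 = 100000000 bps
Time = 4096 / 100000000 seconds
Time in us = 4096 * 10^6 / 100000000 = 40.96

40.96


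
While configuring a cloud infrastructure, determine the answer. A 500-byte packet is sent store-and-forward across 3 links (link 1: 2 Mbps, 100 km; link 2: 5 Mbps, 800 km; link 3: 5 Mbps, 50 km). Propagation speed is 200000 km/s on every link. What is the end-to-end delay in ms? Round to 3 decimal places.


Packet = 500 bytes = 4000 bits. Store-and-forward: sum (t_trans + t_prop) per link.
Link 1: t_trans = 4000/(2*10^6) s = 2.0000 ms; t_prop = 100/200000 s = 0.5000 ms; subtotal = 2.5000 ms
Link 2: t_trans = 4000/(5*10^6) s = 0.8000 ms; t_prop = 800/200000 s = 4.0000 ms; subtotal = 4.8000 ms
Link 3: t_trans = 4000/(5*10^6) s = 0.8000 ms; t_prop = 50/200000 s = 0.2500 ms; subtotal = 1.0500 ms
End-to-end = 2.5000 + 4.8000 + 1.0500 = 8.3500 ms -> 8.350 ms (3 dp)

8.350


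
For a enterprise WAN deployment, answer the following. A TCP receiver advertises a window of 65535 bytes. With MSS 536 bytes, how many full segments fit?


Given: RWND = 65535 bytes, MSS = 536 bytes
Full segments = floor(RWND / MSS)
Full segments = floor(65535 / 536)
Full segments = floor(122.2668) = 122

122


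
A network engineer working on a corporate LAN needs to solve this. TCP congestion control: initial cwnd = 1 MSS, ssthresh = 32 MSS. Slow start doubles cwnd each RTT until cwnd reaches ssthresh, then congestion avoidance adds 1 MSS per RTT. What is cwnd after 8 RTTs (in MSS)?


RTT 0: cwnd = 1 MSS (initial)
RTT 1: cwnd = 2 MSS (slow start, doubled)
RTT 2: cwnd = 4 MSS (slow start, doubled)
RTT 3: cwnd = 8 MSS (slow start, doubled)
RTT 4: cwnd = 16 MSS (slow start, doubled)
RTT 5: cwnd = 32 MSS (slow start, doubled)
RTT 6: cwnd = 33 MSS (congestion avoidance, +1)
RTT 7: cwnd = 34 MSS (congestion avoidance, +1)
RTT 8: cwnd = 35 MSS (congestion avoidance, +1)

35


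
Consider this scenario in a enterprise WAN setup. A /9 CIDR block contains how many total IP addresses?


Given: CIDR prefix /9
Host bits = 32 - 9 = 23
Total addresses = 2^23 = 8388608

8388608


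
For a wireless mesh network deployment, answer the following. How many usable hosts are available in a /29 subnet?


Given: subnet mask /29
Host bits = 32 - 29 = 3
Total addresses = 2^3 = 8
Usable hosts = 8 - 2 (network + broadcast) = 6

6


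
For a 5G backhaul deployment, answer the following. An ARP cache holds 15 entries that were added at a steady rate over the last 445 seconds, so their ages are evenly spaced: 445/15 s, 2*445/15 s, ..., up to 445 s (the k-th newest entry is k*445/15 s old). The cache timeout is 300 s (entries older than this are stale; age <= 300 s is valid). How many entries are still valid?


Ages are k * 445/15 s for k = 1..15 (spacing = 29.6667 s).
Entry k is valid iff k * 445/15 <= 300 iff k <= 15 * 300 / 445 = 10.1124
n_valid = floor(10.1124) = 10
(n_stale = 15 - 10 = 5)

10


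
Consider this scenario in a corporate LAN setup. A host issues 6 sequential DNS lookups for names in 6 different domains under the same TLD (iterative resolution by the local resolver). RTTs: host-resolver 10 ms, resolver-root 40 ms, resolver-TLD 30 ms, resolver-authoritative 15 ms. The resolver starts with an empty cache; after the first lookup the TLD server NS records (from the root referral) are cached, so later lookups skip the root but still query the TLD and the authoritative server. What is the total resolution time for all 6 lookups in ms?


Lookup 1 (cold cache): local + root + TLD + auth = 10 + 40 + 30 + 15 = 95 ms
Lookups 2..6 (TLD NS cached -> skip root; new domain -> still ask TLD and auth): local + TLD + auth = 10 + 30 + 15 = 55 ms each
Remaining 5 lookups: 5 * 55 = 275 ms
Total = 95 + 275 = 370 ms

370


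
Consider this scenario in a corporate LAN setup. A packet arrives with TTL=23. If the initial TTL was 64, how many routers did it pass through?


Given: initial TTL = 64, received TTL = 23
Hops = initial TTL - received TTL
Hops = 64 - 23 = 41

41


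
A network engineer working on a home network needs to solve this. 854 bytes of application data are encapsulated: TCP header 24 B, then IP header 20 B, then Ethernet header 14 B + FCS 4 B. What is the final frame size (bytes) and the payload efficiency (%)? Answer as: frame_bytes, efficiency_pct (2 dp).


TCP segment = 854 + 24 = 878 B
IP packet = 878 + 20 = 898 B
Ethernet frame = 898 + 14 + 4 = 916 B
Efficiency = app / frame = 854 / 916 = 0.932314 = 93.2314% -> 93.23% (2 dp)

916, 93.23


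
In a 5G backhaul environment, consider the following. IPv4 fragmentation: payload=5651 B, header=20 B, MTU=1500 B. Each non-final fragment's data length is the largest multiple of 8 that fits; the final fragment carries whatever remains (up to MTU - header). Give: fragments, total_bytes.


Max data per non-final fragment = floor((MTU - header)/8)*8 = floor((1500 - 20)/8)*8 = floor(1480/8)*8 = 1480 B
Final fragment needs no 8-byte alignment: it can carry up to MTU - header = 1480 B
Non-final fragments needed = ceil((payload - 1480) / 1480) = ceil(4171/1480) = ceil(2.8182) = 3
Number of fragments = 3 + 1 = 4
Fragment sizes (data): 3 * 1480 B + 1211 B (last, 1211 <= 1480 OK)
Total bytes sent = payload + n_frags * header = 5651 + 4*20 = 5651 + 80 = 5731 B

4, 5731


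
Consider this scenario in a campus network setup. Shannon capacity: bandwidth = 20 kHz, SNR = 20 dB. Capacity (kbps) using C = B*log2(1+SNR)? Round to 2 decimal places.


Given: B = 20 kHz, SNR = 20 dB
SNR linear = 10^(20/10) = 100
1 + SNR = 101
log2(101) = 6.6582114828
C = 20 * 1000 * 6.6582114828 = 133164.2297 bps
C = 133.164230 kbps -> 133.16 kbps (2 dp)

133.16


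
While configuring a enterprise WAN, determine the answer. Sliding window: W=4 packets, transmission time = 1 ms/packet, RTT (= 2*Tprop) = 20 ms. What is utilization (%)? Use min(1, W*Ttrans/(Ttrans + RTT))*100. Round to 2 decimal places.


Given: W = 4, Ttrans = 1 ms, RTT = 20 ms (= 2 * Tprop, Tprop = 10 ms)
Cycle time = Ttrans + RTT = 1 + 20 = 21 ms (first packet sent until its ACK returns)
W * Ttrans = 4 * 1 = 4 ms of sending per cycle
W * Ttrans / (Ttrans + RTT) = 4 / 21 = 0.190476
U = min(1, 0.190476) = 0.190476
U% = 19.05%

19.05


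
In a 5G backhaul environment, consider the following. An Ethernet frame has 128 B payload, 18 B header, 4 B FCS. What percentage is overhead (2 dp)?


Given: payload = 128 B, header = 18 B, trailer = 4 B
Overhead bytes = header + trailer = 18 + 4 = 22
Total frame = payload + overhead = 128 + 22 = 150
Overhead % = 22 / 150 * 100 = 14.6667% -> 14.67% (2 dp)

14.67


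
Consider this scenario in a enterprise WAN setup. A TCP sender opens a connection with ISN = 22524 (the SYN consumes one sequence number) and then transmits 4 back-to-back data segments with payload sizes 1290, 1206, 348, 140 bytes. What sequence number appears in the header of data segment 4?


The SYN occupies sequence number ISN = 22524, so the first data byte is ISN + 1 = 22525.
SEQ of data segment i = (ISN + 1) + sum of payload sizes of segments 1..i-1.
Segment 1: SEQ = 22525, payload = 1290 bytes
Segment 2: SEQ = 23815, payload = 1206 bytes
Segment 3: SEQ = 25021, payload = 348 bytes
Segment 4: SEQ = 25369, payload = 140 bytes
SEQ of segment 4 = 22525 + 1290 + 1206 + 348 = 25369

25369


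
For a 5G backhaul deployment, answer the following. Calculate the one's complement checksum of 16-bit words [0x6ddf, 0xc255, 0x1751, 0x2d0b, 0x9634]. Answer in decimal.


Given words: [0x6ddf, 0xc255, 0x1751, 0x2d0b, 0x9634]
Step 1: Sum all words
Raw sum = 28127 + 49749 + 5969 + 11531 + 38452 = 133828
Step 2: Fold carry: (2756 + 2) = 2758
One's complement = ~2758 & 0xFFFF = 62777

62777


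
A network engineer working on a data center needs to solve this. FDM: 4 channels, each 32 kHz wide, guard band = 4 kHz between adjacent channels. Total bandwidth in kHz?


Given: 4 channels, 32 kHz each, guard = 4 kHz
Channel bandwidth = 4 * 32 = 128 kHz
Guard bands = 3 gaps * 4 kHz = 12 kHz
Total = 128 + 12 = 140 kHz

140


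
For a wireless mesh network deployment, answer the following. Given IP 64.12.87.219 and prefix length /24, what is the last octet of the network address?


Given: IP = 64.12.87.219, prefix = /24
Subnet mask = 255.255.255.0
Last octet of IP: 219
Last octet of mask: 0
Network last octet = 219 AND 0 = 0

0


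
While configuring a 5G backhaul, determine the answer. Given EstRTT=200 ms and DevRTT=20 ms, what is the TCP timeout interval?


Given: EstRTT = 200 ms, DevRTT = 20 ms
Timeout = EstRTT + 4 * DevRTT
4 * DevRTT = 4 * 20 = 80
Timeout = 200 + 80 = 280 ms

280


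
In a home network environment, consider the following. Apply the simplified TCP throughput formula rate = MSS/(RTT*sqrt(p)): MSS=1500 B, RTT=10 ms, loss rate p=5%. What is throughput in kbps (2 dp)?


Given: MSS = 1500 bytes, RTT = 10 ms, loss = 5%
RTT in seconds = 10 / 1000 = 0.01
Loss rate = 5% = 0.05
sqrt(loss) = sqrt(0.05) = 0.223606797750
Throughput (bytes/s) = 1500 / (0.01 * 0.223606797750) = 670820.3932
Throughput (kbps) = 670820.3932 * 8 / 1000 = 5366.563146 -> 5366.56 kbps (2 dp)

5366.56


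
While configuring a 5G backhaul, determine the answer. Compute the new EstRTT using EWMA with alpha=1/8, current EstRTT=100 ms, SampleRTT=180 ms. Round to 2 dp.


Given: EstRTT = 100 ms, SampleRTT = 180 ms, alpha = 1/8
New EstRTT = (1 - alpha) * EstRTT + alpha * SampleRTT
(7/8) * 100 = 87.5
(1/8) * 180 = 22.5
New EstRTT = 87.5 + 22.5 = 110 ms -> 110.00 ms (2 dp)

110.00


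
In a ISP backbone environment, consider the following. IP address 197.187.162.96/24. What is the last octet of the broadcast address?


Given: IP = 197.187.162.96, prefix = /24
Host bits = 32 - 24 = 8
Network last octet = 96 AND mask = 0
Host part size = 2^8 - 1 = 255
Broadcast last octet = 0 OR 255 = 255

255


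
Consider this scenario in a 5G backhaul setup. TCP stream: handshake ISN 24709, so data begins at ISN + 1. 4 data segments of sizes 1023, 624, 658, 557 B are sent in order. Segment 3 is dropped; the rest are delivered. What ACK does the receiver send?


SYN uses sequence number 24709; first data byte = ISN + 1 = 24710.
Segment 1: SEQ = 24710, len = 1023 B, covers [24710, 25732]
Segment 2: SEQ = 25733, len = 624 B, covers [25733, 26356]
Segment 3: SEQ = 26357, len = 658 B, covers [26357, 27014] [LOST]
Segment 4: SEQ = 27015, len = 557 B, covers [27015, 27571]
In-order data received: bytes [24710, 26356] (segments 1..2).
Segment 3 missing -> gap begins at byte 26357; later segments buffered out of order.
Cumulative ACK = next expected in-order byte = 24710 + 1023 + 624 = 26357

26357


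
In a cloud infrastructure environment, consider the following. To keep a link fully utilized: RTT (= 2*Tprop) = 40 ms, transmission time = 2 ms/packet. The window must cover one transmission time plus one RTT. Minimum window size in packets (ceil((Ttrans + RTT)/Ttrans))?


Given: Ttrans = 2 ms, RTT = 40 ms (= 2 * Tprop, Tprop = 20 ms)
Time until first ACK returns = Ttrans + RTT = 2 + 40 = 42 ms
Need W * Ttrans >= Ttrans + RTT  ->  W >= (Ttrans + RTT) / Ttrans
(Ttrans + RTT) / Ttrans = 42 / 2 = 21
W_min = ceil(21) = 21

21


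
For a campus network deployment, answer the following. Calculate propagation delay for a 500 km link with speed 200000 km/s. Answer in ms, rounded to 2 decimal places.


Given: distance = 500 km, speed = 200000 km/s
Delay = distance / speed = 500 / 200000 seconds
Delay in ms = 500 * 1000 / 200000
Delay = 2.5000 ms
Rounded to 2 dp = 2.50 ms

2.50


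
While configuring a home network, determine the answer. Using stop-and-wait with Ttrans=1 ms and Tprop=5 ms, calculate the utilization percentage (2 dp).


Given: Ttrans = 1 ms, Tprop = 5 ms
RTT = 2 * Tprop = 2 * 5 = 10 ms
U = Ttrans / (Ttrans + RTT)
U = 1 / (1 + 10)
U = 1 / 11 = 0.090909
U% = 9.09%

9.09


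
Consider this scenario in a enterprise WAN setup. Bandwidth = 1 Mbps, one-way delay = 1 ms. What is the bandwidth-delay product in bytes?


Given: bandwidth = 1 Mbps, delay = 1 ms
BDP in bits = 1 * 10^6 * 1 / 1000
BDP in bits = 1000
BDP in bytes = 1000 / 8 = 125

125


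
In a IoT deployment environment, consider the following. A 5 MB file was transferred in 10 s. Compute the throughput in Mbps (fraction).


Given: file = 5 MB, time = 10 s
File in Mb = 5 * 8 = 40 Mb
Throughput = 40 / 10 Mbps
Throughput = 4 Mbps

4
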